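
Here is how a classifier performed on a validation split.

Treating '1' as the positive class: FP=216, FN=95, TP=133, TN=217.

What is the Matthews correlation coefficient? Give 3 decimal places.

MCC = (TP·TN − FP·FN) / √((TP+FP)(TP+FN)(TN+FP)(TN+FN))
Numerator = 133·217 − 216·95 = 8341
Denominator = √(349·228·433·312) = √10749858912 = 103681.5264
MCC = 8341 / 103681.5264 = 0.080

0.080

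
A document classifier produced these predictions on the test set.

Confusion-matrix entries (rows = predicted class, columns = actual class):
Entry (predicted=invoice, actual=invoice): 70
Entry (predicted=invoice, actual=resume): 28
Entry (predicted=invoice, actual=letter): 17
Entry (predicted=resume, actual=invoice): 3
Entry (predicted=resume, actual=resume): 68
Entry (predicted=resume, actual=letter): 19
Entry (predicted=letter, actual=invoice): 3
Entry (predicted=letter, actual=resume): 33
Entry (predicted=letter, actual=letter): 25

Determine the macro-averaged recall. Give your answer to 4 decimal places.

Per-class recall (TP/(TP+FN)):
  invoice: TP=70, FN=3+3=6 → 70/76 = 0.92105
  resume: TP=68, FN=28+33=61 → 68/129 = 0.52713
  letter: TP=25, FN=17+19=36 → 25/61 = 0.40984
Macro-recall = mean = (0.92105 + 0.52713 + 0.40984) / 3 = 0.6193

0.6193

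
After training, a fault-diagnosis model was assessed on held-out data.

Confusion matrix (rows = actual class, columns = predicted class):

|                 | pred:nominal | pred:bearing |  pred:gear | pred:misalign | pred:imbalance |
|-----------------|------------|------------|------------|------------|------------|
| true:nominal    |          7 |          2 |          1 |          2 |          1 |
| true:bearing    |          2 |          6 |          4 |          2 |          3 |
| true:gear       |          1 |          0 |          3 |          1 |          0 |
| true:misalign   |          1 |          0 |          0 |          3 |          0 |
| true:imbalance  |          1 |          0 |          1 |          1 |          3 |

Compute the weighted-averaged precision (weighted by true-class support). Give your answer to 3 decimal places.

0.576

Per-class precision (TP/(TP+FP)):
  nominal: TP=7, FP=2+1+1+1=5 → 7/12 = 0.5833
  bearing: TP=6, FP=2+0+0+0=2 → 6/8 = 0.7500
  gear: TP=3, FP=1+4+0+1=6 → 3/9 = 0.3333
  misalign: TP=3, FP=2+2+1+1=6 → 3/9 = 0.3333
  imbalance: TP=3, FP=1+3+0+0=4 → 3/7 = 0.4286
Weighted-precision = Σ (supportᵢ/N)·precisionᵢ with N=45: (13/45)·0.5833 + (17/45)·0.7500 + (5/45)·0.3333 + (4/45)·0.3333 + (6/45)·0.4286 = 0.576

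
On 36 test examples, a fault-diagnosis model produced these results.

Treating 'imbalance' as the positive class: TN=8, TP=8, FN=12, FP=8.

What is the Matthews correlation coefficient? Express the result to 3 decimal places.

-0.100

MCC = (TP·TN − FP·FN) / √((TP+FP)(TP+FN)(TN+FP)(TN+FN))
Numerator = 8·8 − 8·12 = -32
Denominator = √(16·20·16·20) = √102400 = 320.0000
MCC = -32 / 320.0000 = -0.100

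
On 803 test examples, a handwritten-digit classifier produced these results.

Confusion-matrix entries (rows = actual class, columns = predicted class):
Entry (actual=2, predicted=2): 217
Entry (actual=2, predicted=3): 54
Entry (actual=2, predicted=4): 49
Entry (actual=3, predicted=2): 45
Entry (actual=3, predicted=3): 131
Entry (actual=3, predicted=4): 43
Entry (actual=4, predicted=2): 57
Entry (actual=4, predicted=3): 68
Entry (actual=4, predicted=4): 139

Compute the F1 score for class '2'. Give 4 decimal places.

0.6792

Treat '2' as positive and all other classes as negative.
F1 score = 2·TP/(2·TP+FP+FN).
2: TP=217, FP=45+57=102, FN=54+49=103 → 434/639 = 0.67919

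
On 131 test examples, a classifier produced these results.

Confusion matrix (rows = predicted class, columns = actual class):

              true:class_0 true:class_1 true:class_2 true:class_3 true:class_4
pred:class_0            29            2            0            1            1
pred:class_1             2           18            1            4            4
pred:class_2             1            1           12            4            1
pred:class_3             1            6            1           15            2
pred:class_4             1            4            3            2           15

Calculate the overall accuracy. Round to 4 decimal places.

0.6794

Accuracy = trace / total = (29+18+12+15+15=89) / 131 = 89/131 = 0.6794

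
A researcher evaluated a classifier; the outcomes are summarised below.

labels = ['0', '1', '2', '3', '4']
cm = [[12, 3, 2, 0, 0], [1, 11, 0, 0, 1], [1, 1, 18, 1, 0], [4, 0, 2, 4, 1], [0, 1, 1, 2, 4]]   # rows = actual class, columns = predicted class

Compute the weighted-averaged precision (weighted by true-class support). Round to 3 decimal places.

Per-class precision (TP/(TP+FP)):
  0: TP=12, FP=1+1+4+0=6 → 12/18 = 0.6667
  1: TP=11, FP=3+1+0+1=5 → 11/16 = 0.6875
  2: TP=18, FP=2+0+2+1=5 → 18/23 = 0.7826
  3: TP=4, FP=0+0+1+2=3 → 4/7 = 0.5714
  4: TP=4, FP=0+1+0+1=2 → 4/6 = 0.6667
Weighted-precision = Σ (supportᵢ/N)·precisionᵢ with N=70: (17/70)·0.6667 + (13/70)·0.6875 + (21/70)·0.7826 + (11/70)·0.5714 + (8/70)·0.6667 = 0.690

0.690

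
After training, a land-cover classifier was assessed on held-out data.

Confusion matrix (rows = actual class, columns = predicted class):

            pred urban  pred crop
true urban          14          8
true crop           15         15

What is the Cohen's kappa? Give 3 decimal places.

Observed agreement pₒ = trace/N = 29/52 = 0.5577
Expected agreement pₑ = Σ (rowᵢ·colᵢ)/N² = (22·29 + 30·23)/52² = 0.4911
κ = (pₒ − pₑ)/(1 − pₑ) = (0.5577 − 0.4911)/(1 − 0.4911) = 0.131

0.131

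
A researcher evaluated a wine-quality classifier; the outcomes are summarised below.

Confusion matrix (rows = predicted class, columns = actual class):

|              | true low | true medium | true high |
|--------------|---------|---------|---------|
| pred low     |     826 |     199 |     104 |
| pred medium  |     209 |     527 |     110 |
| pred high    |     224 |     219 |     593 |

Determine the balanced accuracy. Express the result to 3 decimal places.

0.650

Balanced accuracy = mean of per-class recall.
  low: recall = 826/1259 = 0.6561
  medium: recall = 527/945 = 0.5577
  high: recall = 593/807 = 0.7348
Mean = (0.6561 + 0.5577 + 0.7348) / 3 = 0.650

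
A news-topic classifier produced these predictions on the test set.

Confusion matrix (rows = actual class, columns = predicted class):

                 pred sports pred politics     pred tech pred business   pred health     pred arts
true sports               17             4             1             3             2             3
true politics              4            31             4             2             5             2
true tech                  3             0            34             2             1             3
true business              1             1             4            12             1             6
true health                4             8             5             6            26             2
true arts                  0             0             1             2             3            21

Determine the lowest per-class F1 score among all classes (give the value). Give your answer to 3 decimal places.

0.462

Per-class F1 score (2·TP/(2·TP+FP+FN)):
  sports: TP=17, FP=4+3+1+4+0=12, FN=4+1+3+2+3=13 → 34/59 = 0.5763
  politics: TP=31, FP=4+0+1+8+0=13, FN=4+4+2+5+2=17 → 62/92 = 0.6739
  tech: TP=34, FP=1+4+4+5+1=15, FN=3+0+2+1+3=9 → 68/92 = 0.7391
  business: TP=12, FP=3+2+2+6+2=15, FN=1+1+4+1+6=13 → 24/52 = 0.4615
  health: TP=26, FP=2+5+1+1+3=12, FN=4+8+5+6+2=25 → 52/89 = 0.5843
  arts: TP=21, FP=3+2+3+6+2=16, FN=0+0+1+2+3=6 → 42/64 = 0.6563
Lowest is class 'business' with F1 score = 0.462.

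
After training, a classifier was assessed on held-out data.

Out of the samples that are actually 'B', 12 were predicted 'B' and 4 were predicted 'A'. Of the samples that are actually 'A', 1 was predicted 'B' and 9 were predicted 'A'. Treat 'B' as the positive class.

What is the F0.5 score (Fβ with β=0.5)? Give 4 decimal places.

Fβ = (1+β²)·TP / ((1+β²)·TP + β²·FN + FP), with β²=1/4
= 1.25·12 / (1.25·12 + 0.25·4 + 1) = 0.8824

0.8824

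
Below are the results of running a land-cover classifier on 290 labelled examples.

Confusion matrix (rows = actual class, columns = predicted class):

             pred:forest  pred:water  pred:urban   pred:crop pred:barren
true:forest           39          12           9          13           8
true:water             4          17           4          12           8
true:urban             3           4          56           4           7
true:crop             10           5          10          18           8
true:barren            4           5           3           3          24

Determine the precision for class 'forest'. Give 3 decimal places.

precision = TP/(TP+FP).
forest: TP=39, FP=4+3+10+4=21 → 39/60 = 0.6500

0.650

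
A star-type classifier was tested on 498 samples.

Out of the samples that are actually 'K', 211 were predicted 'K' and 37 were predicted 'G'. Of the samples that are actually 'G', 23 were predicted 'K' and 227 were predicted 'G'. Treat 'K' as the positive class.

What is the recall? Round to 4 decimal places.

0.8508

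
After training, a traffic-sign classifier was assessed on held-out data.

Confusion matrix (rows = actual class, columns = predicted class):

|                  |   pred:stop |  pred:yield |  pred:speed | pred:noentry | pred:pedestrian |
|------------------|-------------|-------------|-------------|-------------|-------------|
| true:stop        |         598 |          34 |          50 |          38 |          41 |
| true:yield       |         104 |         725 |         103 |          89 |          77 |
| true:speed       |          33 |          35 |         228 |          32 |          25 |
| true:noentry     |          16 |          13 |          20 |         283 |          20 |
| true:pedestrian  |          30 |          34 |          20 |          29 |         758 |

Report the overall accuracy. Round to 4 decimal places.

Accuracy = trace / total = (598+725+228+283+758=2592) / 3435 = 2592/3435 = 0.7546

0.7546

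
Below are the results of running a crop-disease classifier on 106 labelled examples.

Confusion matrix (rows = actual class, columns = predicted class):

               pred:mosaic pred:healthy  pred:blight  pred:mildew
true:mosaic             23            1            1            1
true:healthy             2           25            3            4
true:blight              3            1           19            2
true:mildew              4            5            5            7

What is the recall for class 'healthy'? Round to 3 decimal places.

0.735

One-vs-rest for 'healthy': TP = diagonal; FP = other classes predicted 'healthy'; FN = 'healthy' predicted as other.
recall = TP/(TP+FN).
healthy: TP=25, FN=2+3+4=9 → 25/34 = 0.7353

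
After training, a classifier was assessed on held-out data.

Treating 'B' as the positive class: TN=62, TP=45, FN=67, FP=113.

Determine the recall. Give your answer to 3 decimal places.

Recall = TP/(TP+FN) = 45/(45+67) = 45/112 = 0.402

0.402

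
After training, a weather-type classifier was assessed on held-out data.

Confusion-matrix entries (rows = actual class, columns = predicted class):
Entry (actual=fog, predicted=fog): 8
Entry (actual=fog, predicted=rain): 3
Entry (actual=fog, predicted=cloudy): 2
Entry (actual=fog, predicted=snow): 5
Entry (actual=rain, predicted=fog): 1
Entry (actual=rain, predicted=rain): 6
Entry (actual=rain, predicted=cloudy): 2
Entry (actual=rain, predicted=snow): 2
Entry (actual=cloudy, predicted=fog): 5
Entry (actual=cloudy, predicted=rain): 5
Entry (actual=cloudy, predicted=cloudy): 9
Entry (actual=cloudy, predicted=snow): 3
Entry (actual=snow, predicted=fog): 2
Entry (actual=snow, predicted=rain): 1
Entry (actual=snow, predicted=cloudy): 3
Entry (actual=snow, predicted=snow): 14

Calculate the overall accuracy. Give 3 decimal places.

Accuracy = trace / total = (8+6+9+14=37) / 71 = 37/71 = 0.521

0.521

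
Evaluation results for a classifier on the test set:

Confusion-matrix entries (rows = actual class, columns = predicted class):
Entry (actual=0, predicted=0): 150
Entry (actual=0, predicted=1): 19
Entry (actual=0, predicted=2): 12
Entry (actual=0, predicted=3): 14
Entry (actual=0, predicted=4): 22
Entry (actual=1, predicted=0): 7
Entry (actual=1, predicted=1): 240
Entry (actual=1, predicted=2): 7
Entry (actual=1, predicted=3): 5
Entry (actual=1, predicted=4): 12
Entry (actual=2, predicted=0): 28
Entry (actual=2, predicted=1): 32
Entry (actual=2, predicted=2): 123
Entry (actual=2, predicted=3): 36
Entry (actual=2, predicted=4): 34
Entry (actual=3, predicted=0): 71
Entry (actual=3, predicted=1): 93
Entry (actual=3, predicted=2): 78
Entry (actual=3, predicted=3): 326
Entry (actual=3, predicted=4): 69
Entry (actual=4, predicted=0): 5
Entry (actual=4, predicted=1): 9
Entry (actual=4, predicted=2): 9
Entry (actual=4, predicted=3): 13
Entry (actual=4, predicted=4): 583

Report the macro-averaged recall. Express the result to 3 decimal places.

Per-class recall (TP/(TP+FN)):
  0: TP=150, FN=19+12+14+22=67 → 150/217 = 0.6912
  1: TP=240, FN=7+7+5+12=31 → 240/271 = 0.8856
  2: TP=123, FN=28+32+36+34=130 → 123/253 = 0.4862
  3: TP=326, FN=71+93+78+69=311 → 326/637 = 0.5118
  4: TP=583, FN=5+9+9+13=36 → 583/619 = 0.9418
Macro-recall = mean = (0.6912 + 0.8856 + 0.4862 + 0.5118 + 0.9418) / 5 = 0.703

0.703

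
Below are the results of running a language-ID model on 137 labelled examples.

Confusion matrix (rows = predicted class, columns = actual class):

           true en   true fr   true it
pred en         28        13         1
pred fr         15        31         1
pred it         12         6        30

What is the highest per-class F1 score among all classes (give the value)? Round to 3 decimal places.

Per-class F1 score (2·TP/(2·TP+FP+FN)):
  en: TP=28, FP=13+1=14, FN=15+12=27 → 56/97 = 0.5773
  fr: TP=31, FP=15+1=16, FN=13+6=19 → 62/97 = 0.6392
  it: TP=30, FP=12+6=18, FN=1+1=2 → 60/80 = 0.7500
Highest is class 'it' with F1 score = 0.750.

0.750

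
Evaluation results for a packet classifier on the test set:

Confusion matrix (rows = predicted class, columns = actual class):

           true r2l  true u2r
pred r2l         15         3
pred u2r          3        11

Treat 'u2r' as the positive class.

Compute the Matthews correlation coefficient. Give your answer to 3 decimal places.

MCC = (TP·TN − FP·FN) / √((TP+FP)(TP+FN)(TN+FP)(TN+FN))
Numerator = 11·15 − 3·3 = 156
Denominator = √(14·14·18·18) = √63504 = 252.0000
MCC = 156 / 252.0000 = 0.619

0.619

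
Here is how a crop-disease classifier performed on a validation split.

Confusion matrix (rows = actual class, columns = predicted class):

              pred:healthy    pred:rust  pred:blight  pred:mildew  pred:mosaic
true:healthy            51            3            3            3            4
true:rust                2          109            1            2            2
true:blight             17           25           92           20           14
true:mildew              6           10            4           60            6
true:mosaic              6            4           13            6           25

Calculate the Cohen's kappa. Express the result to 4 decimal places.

0.6034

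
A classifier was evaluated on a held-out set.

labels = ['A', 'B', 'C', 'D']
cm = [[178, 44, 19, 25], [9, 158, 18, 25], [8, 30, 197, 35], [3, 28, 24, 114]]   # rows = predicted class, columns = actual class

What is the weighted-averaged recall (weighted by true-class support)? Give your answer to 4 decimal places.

0.7071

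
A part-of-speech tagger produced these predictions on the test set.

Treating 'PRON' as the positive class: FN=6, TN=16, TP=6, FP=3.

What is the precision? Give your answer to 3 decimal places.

0.667

Precision = TP/(TP+FP) = 6/(6+3) = 6/9 = 0.667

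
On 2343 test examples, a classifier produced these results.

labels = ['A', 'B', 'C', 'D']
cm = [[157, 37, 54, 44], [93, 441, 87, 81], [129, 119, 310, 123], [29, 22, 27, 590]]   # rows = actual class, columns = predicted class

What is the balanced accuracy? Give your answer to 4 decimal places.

0.6261

Balanced accuracy = mean of per-class recall.
  A: recall = 157/292 = 0.53767
  B: recall = 441/702 = 0.62821
  C: recall = 310/681 = 0.45521
  D: recall = 590/668 = 0.88323
Mean = (0.53767 + 0.62821 + 0.45521 + 0.88323) / 4 = 0.6261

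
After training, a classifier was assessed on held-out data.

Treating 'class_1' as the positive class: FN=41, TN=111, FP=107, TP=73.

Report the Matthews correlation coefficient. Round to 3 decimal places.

MCC = (TP·TN − FP·FN) / √((TP+FP)(TP+FN)(TN+FP)(TN+FN))
Numerator = 73·111 − 107·41 = 3716
Denominator = √(180·114·218·152) = √679950720 = 26075.8647
MCC = 3716 / 26075.8647 = 0.143

0.143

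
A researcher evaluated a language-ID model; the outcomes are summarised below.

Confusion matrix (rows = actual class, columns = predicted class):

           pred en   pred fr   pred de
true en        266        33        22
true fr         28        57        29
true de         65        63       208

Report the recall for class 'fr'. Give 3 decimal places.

recall = TP/(TP+FN).
fr: TP=57, FN=28+29=57 → 57/114 = 0.5000

0.500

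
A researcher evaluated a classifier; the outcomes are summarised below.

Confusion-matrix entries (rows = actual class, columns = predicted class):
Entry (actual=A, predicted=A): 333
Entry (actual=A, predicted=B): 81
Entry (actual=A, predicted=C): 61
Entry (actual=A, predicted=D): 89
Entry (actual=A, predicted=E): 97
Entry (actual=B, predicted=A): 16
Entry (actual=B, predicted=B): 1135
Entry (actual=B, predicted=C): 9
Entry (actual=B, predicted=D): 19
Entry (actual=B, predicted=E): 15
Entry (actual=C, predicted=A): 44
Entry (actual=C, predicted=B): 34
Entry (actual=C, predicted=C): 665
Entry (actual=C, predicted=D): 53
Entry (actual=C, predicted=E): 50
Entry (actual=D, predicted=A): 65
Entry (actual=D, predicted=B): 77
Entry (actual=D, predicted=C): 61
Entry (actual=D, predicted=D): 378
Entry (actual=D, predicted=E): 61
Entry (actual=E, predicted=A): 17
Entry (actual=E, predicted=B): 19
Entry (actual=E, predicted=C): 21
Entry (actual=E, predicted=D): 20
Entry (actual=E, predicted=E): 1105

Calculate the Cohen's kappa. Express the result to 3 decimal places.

Observed agreement pₒ = trace/N = 3616/4525 = 0.7991
Expected agreement pₑ = Σ (rowᵢ·colᵢ)/N² = (661·475 + 1194·1346 + 846·817 + 642·559 + 1182·1328)/4525² = 0.2218
κ = (pₒ − pₑ)/(1 − pₑ) = (0.7991 − 0.2218)/(1 − 0.2218) = 0.742

0.742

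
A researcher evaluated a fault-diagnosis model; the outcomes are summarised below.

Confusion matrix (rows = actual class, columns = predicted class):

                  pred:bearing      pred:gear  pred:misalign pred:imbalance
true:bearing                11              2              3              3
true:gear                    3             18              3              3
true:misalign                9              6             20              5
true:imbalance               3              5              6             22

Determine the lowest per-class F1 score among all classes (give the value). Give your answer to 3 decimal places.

Per-class F1 score (2·TP/(2·TP+FP+FN)):
  bearing: TP=11, FP=3+9+3=15, FN=2+3+3=8 → 22/45 = 0.4889
  gear: TP=18, FP=2+6+5=13, FN=3+3+3=9 → 36/58 = 0.6207
  misalign: TP=20, FP=3+3+6=12, FN=9+6+5=20 → 40/72 = 0.5556
  imbalance: TP=22, FP=3+3+5=11, FN=3+5+6=14 → 44/69 = 0.6377
Lowest is class 'bearing' with F1 score = 0.489.

0.489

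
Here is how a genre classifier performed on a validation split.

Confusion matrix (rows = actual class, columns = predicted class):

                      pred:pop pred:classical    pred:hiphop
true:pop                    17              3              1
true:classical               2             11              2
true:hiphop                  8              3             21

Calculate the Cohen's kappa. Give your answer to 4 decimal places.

Observed agreement pₒ = trace/N = 49/68 = 0.72059
Expected agreement pₑ = Σ (rowᵢ·colᵢ)/N² = (21·27 + 15·17 + 32·24)/68² = 0.34386
κ = (pₒ − pₑ)/(1 − pₑ) = (0.72059 − 0.34386)/(1 − 0.34386) = 0.5742

0.5742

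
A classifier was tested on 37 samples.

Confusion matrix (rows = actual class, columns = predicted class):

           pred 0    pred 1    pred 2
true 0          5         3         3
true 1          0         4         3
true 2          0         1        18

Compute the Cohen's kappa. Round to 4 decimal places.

0.5387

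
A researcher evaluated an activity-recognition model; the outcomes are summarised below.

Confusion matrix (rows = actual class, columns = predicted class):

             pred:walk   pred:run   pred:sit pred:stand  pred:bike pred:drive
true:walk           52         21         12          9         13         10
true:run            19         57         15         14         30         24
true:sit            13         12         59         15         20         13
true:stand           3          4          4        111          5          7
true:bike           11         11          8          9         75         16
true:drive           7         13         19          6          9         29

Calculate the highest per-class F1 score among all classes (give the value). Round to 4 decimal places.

Per-class F1 score (2·TP/(2·TP+FP+FN)):
  walk: TP=52, FP=19+13+3+11+7=53, FN=21+12+9+13+10=65 → 104/222 = 0.46847
  run: TP=57, FP=21+12+4+11+13=61, FN=19+15+14+30+24=102 → 114/277 = 0.41155
  sit: TP=59, FP=12+15+4+8+19=58, FN=13+12+15+20+13=73 → 118/249 = 0.47390
  stand: TP=111, FP=9+14+15+9+6=53, FN=3+4+4+5+7=23 → 222/298 = 0.74497
  bike: TP=75, FP=13+30+20+5+9=77, FN=11+11+8+9+16=55 → 150/282 = 0.53191
  drive: TP=29, FP=10+24+13+7+16=70, FN=7+13+19+6+9=54 → 58/182 = 0.31868
Highest is class 'stand' with F1 score = 0.7450.

0.7450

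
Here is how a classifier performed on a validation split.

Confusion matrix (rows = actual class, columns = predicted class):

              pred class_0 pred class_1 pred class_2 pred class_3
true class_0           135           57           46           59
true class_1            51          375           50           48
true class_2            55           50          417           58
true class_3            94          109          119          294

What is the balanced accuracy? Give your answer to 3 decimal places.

0.592

Balanced accuracy = mean of per-class recall.
  class_0: recall = 135/297 = 0.4545
  class_1: recall = 375/524 = 0.7156
  class_2: recall = 417/580 = 0.7190
  class_3: recall = 294/616 = 0.4773
Mean = (0.4545 + 0.7156 + 0.7190 + 0.4773) / 4 = 0.592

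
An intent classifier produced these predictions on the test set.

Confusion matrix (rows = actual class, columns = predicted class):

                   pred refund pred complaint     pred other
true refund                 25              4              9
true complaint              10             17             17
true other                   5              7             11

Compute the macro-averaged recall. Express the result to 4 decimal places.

0.5075

Per-class recall (TP/(TP+FN)):
  refund: TP=25, FN=4+9=13 → 25/38 = 0.65789
  complaint: TP=17, FN=10+17=27 → 17/44 = 0.38636
  other: TP=11, FN=5+7=12 → 11/23 = 0.47826
Macro-recall = mean = (0.65789 + 0.38636 + 0.47826) / 3 = 0.5075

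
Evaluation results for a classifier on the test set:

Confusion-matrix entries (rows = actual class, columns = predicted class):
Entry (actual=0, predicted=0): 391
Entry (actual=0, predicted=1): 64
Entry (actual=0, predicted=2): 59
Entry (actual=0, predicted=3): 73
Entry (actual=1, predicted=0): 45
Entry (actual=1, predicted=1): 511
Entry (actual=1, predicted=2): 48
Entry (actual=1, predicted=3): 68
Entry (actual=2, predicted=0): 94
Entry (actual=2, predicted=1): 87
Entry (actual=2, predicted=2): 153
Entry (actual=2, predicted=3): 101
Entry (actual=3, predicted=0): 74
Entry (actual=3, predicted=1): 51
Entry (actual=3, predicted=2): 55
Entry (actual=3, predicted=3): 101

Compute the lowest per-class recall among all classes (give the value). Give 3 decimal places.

0.352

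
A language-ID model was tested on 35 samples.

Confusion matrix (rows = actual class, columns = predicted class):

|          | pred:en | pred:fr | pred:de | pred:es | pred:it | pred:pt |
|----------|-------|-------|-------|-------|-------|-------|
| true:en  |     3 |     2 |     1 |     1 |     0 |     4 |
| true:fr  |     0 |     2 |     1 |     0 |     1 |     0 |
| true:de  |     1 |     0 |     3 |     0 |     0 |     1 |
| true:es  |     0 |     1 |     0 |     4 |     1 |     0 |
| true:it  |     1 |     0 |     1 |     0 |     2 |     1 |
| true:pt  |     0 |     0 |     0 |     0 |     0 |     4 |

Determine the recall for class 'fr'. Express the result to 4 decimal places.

One-vs-rest for 'fr': TP = diagonal; FP = other classes predicted 'fr'; FN = 'fr' predicted as other.
recall = TP/(TP+FN).
fr: TP=2, FN=0+1+0+1+0=2 → 2/4 = 0.50000

0.5000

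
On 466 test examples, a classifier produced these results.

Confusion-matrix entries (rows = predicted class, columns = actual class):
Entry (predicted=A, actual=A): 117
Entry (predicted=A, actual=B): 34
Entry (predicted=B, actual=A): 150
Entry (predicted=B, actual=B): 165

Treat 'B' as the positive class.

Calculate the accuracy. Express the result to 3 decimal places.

Accuracy = (TP+TN)/N = (165+117)/466 = 0.605

0.605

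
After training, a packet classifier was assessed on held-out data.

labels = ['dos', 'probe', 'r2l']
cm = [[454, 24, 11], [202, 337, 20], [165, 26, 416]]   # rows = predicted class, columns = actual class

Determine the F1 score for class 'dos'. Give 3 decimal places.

One-vs-rest for 'dos': TP = diagonal; FP = other classes predicted 'dos'; FN = 'dos' predicted as other.
F1 score = 2·TP/(2·TP+FP+FN).
dos: TP=454, FP=24+11=35, FN=202+165=367 → 908/1310 = 0.6931

0.693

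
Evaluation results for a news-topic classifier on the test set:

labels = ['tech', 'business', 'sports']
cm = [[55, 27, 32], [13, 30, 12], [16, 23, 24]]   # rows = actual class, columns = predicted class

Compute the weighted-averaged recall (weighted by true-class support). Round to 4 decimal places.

Per-class recall (TP/(TP+FN)):
  tech: TP=55, FN=27+32=59 → 55/114 = 0.48246
  business: TP=30, FN=13+12=25 → 30/55 = 0.54545
  sports: TP=24, FN=16+23=39 → 24/63 = 0.38095
Weighted-recall = Σ (supportᵢ/N)·recallᵢ with N=232: (114/232)·0.48246 + (55/232)·0.54545 + (63/232)·0.38095 = 0.4698

0.4698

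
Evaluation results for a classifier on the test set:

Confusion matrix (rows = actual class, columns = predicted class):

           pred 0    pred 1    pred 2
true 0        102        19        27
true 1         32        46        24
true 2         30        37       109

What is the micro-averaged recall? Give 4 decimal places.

Micro-averaging pools counts across classes: ΣTP=257, ΣFP=169, ΣFN=169.
Micro-recall = TP/(TP+FN) on pooled counts = 0.6033 (equals overall accuracy in single-label multiclass).

0.6033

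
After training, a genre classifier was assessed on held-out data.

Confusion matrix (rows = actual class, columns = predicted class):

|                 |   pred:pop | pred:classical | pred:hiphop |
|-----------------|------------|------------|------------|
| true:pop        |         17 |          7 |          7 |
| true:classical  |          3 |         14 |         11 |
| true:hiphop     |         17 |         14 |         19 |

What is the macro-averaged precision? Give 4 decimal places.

Per-class precision (TP/(TP+FP)):
  pop: TP=17, FP=3+17=20 → 17/37 = 0.45946
  classical: TP=14, FP=7+14=21 → 14/35 = 0.40000
  hiphop: TP=19, FP=7+11=18 → 19/37 = 0.51351
Macro-precision = mean = (0.45946 + 0.40000 + 0.51351) / 3 = 0.4577

0.4577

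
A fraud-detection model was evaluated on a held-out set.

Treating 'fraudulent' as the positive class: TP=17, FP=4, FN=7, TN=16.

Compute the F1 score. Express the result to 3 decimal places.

0.756

Precision = TP/(TP+FP) = 17/21 = 0.8095
Recall = TP/(TP+FN) = 17/24 = 0.7083
F1 = 2·TP/(2·TP+FP+FN) = 34/45 = 0.756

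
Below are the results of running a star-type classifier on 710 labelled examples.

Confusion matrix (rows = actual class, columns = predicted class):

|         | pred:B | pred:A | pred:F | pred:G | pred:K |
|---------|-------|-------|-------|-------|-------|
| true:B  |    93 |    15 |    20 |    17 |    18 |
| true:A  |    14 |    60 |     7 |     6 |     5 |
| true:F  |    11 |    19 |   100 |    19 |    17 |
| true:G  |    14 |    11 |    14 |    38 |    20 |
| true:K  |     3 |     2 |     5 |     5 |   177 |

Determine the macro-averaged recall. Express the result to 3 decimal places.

Per-class recall (TP/(TP+FN)):
  B: TP=93, FN=15+20+17+18=70 → 93/163 = 0.5706
  A: TP=60, FN=14+7+6+5=32 → 60/92 = 0.6522
  F: TP=100, FN=11+19+19+17=66 → 100/166 = 0.6024
  G: TP=38, FN=14+11+14+20=59 → 38/97 = 0.3918
  K: TP=177, FN=3+2+5+5=15 → 177/192 = 0.9219
Macro-recall = mean = (0.5706 + 0.6522 + 0.6024 + 0.3918 + 0.9219) / 5 = 0.628

0.628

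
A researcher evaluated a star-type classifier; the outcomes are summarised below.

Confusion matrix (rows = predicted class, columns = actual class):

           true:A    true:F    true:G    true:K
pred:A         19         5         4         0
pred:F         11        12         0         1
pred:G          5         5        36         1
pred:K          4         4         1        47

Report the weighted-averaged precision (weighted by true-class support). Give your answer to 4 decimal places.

Per-class precision (TP/(TP+FP)):
  A: TP=19, FP=5+4+0=9 → 19/28 = 0.67857
  F: TP=12, FP=11+0+1=12 → 12/24 = 0.50000
  G: TP=36, FP=5+5+1=11 → 36/47 = 0.76596
  K: TP=47, FP=4+4+1=9 → 47/56 = 0.83929
Weighted-precision = Σ (supportᵢ/N)·precisionᵢ with N=155: (39/155)·0.67857 + (26/155)·0.50000 + (41/155)·0.76596 + (49/155)·0.83929 = 0.7225

0.7225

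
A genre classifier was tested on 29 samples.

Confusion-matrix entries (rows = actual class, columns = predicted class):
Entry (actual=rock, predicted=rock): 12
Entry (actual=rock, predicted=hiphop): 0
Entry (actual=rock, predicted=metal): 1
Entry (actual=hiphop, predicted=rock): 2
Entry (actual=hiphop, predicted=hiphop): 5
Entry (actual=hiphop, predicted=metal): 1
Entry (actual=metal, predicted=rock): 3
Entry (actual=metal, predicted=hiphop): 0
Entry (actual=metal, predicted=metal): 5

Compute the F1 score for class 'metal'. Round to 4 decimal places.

0.6667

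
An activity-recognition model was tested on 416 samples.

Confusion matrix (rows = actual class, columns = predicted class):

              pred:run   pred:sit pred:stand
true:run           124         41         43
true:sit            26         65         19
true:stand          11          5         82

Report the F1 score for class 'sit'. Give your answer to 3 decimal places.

0.588

F1 score = 2·TP/(2·TP+FP+FN).
sit: TP=65, FP=41+5=46, FN=26+19=45 → 130/221 = 0.5882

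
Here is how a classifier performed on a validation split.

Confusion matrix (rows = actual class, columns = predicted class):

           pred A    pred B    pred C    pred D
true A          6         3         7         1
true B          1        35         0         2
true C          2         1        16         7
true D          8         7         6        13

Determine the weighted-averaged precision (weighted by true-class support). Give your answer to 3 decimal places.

0.595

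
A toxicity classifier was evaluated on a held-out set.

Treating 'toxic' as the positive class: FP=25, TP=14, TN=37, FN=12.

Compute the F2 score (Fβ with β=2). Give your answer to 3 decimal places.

0.490

Fβ = (1+β²)·TP / ((1+β²)·TP + β²·FN + FP), with β²=4
= 5·14 / (5·14 + 4·12 + 25) = 0.490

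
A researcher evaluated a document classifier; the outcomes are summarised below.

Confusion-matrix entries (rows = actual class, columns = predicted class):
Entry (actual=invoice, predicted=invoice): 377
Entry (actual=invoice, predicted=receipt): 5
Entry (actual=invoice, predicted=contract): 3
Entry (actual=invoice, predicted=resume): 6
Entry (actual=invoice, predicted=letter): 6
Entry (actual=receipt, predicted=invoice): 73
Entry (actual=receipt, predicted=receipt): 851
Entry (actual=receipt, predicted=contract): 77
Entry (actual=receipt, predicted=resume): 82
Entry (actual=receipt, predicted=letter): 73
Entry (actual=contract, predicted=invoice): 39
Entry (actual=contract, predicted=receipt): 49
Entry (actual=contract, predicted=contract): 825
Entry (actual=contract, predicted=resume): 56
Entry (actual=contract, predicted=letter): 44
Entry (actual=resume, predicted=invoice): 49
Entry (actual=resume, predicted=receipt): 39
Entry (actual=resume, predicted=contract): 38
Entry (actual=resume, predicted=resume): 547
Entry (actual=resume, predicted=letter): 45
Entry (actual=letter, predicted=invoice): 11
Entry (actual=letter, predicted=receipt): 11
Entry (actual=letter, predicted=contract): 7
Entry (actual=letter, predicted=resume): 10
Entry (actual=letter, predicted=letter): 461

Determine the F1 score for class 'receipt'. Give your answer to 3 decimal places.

One-vs-rest for 'receipt': TP = diagonal; FP = other classes predicted 'receipt'; FN = 'receipt' predicted as other.
F1 score = 2·TP/(2·TP+FP+FN).
receipt: TP=851, FP=5+49+39+11=104, FN=73+77+82+73=305 → 1702/2111 = 0.8063

0.806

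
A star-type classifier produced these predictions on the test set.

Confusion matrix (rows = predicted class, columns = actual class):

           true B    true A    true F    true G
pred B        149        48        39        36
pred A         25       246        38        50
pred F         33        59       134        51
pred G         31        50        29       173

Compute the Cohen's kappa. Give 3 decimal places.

Observed agreement pₒ = trace/N = 702/1191 = 0.5894
Expected agreement pₑ = Σ (rowᵢ·colᵢ)/N² = (238·272 + 403·359 + 240·277 + 310·283)/1191² = 0.2563
κ = (pₒ − pₑ)/(1 − pₑ) = (0.5894 − 0.2563)/(1 − 0.2563) = 0.448

0.448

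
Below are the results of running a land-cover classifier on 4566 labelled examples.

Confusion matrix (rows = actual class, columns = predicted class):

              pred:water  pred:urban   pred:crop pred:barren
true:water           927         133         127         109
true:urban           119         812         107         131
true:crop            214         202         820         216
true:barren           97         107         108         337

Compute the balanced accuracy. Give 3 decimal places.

Balanced accuracy = mean of per-class recall.
  water: recall = 927/1296 = 0.7153
  urban: recall = 812/1169 = 0.6946
  crop: recall = 820/1452 = 0.5647
  barren: recall = 337/649 = 0.5193
Mean = (0.7153 + 0.6946 + 0.5647 + 0.5193) / 4 = 0.623

0.623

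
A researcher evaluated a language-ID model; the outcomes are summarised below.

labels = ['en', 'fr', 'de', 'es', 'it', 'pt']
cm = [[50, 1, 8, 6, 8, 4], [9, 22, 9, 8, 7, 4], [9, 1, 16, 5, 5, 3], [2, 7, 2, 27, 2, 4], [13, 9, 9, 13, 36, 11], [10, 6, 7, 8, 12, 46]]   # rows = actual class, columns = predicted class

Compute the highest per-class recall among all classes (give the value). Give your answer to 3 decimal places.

0.649

Per-class recall (TP/(TP+FN)):
  en: TP=50, FN=1+8+6+8+4=27 → 50/77 = 0.6494
  fr: TP=22, FN=9+9+8+7+4=37 → 22/59 = 0.3729
  de: TP=16, FN=9+1+5+5+3=23 → 16/39 = 0.4103
  es: TP=27, FN=2+7+2+2+4=17 → 27/44 = 0.6136
  it: TP=36, FN=13+9+9+13+11=55 → 36/91 = 0.3956
  pt: TP=46, FN=10+6+7+8+12=43 → 46/89 = 0.5169
Highest is class 'en' with recall = 0.649.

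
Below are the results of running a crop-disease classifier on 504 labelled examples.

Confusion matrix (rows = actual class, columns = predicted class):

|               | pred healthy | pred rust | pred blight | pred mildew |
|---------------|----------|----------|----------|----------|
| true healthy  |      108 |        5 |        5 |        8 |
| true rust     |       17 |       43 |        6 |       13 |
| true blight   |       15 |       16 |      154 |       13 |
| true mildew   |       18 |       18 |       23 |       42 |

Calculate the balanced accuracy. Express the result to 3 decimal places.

0.649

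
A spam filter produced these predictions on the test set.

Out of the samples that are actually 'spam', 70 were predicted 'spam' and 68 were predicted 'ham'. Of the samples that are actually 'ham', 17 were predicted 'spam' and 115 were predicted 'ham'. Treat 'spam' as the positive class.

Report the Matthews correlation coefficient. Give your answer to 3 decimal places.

0.405

MCC = (TP·TN − FP·FN) / √((TP+FP)(TP+FN)(TN+FP)(TN+FN))
Numerator = 70·115 − 17·68 = 6894
Denominator = √(87·138·132·183) = √290016936 = 17029.8836
MCC = 6894 / 17029.8836 = 0.405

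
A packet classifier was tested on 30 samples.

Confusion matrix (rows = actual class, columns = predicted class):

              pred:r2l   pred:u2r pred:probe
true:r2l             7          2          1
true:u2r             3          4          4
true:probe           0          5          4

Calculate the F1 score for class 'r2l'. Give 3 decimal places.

0.700

F1 score = 2·TP/(2·TP+FP+FN).
r2l: TP=7, FP=3+0=3, FN=2+1=3 → 14/20 = 0.7000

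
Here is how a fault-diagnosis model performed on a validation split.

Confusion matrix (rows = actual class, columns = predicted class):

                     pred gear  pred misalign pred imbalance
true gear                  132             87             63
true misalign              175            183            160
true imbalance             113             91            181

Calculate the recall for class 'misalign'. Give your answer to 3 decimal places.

0.353

recall = TP/(TP+FN).
misalign: TP=183, FN=175+160=335 → 183/518 = 0.3533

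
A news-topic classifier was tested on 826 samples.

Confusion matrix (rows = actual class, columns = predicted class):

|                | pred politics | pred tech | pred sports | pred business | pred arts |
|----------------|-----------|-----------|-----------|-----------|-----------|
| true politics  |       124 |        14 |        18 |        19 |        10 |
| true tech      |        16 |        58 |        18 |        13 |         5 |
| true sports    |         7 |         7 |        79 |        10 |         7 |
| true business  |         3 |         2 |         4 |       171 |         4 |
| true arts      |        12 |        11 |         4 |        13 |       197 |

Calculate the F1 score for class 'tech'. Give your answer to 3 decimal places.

0.574

F1 score = 2·TP/(2·TP+FP+FN).
tech: TP=58, FP=14+7+2+11=34, FN=16+18+13+5=52 → 116/202 = 0.5743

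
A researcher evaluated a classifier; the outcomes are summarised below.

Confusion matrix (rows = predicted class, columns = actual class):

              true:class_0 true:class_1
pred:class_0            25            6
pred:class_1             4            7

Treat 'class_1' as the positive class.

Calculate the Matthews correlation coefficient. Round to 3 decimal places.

MCC = (TP·TN − FP·FN) / √((TP+FP)(TP+FN)(TN+FP)(TN+FN))
Numerator = 7·25 − 4·6 = 151
Denominator = √(11·13·29·31) = √128557 = 358.5485
MCC = 151 / 358.5485 = 0.421

0.421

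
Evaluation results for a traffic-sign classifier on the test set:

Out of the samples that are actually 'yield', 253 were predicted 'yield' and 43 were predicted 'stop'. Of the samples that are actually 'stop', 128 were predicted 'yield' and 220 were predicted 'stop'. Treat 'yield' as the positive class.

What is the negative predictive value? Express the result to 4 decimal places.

0.8365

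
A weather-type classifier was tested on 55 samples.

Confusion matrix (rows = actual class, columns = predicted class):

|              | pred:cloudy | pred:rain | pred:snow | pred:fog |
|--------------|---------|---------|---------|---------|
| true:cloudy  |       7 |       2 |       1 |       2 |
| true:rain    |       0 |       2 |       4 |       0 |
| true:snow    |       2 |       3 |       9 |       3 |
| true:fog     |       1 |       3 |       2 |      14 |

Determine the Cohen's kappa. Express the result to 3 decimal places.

Observed agreement pₒ = trace/N = 32/55 = 0.5818
Expected agreement pₑ = Σ (rowᵢ·colᵢ)/N² = (12·10 + 6·10 + 17·16 + 20·19)/55² = 0.2750
κ = (pₒ − pₑ)/(1 − pₑ) = (0.5818 − 0.2750)/(1 − 0.2750) = 0.423

0.423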